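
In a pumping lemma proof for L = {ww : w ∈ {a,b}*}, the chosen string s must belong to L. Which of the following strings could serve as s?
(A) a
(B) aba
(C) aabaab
(C) aabaab

The pumping lemma is applied to a string s that lies in L, so first check membership of each option:
- (A) a has odd length 1, so it cannot be written as ww and is not in L ✗
- (B) aba has odd length 3, so it cannot be written as ww and is not in L ✗
- (C) aabaab splits into halves aab · aab, which are equal, so it is in L (w = aab) ✓

Only (C) aabaab is in L, so it is the only candidate that could play the role of s.
(In a complete proof one picks s in terms of the pumping length p so that |s| ≥ p is guaranteed; a fixed string like aabaab illustrates the shape of such an s.)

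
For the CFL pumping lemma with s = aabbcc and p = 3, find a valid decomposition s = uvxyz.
u='aa', v='b', x='b', y='c', z='c'

For s = aabbcc with pumping length p = 3:

One valid decomposition:
- u = 'aa'
- v = 'b'
- x = 'b'
- y = 'c'
- z = 'c'

Verification:
- uvxyz = 'aa' + 'b' + 'b' + 'c' + 'c' = aabbcc ✓
- |vxy| = |'bbc'| = 3 ≤ 3 ✓
- |vy| = |'bc'| = 2 > 0 ✓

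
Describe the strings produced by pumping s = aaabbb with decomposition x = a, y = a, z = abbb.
{xy^i z : i ≥ 0} = {a^(2+i) b^3 : i ≥ 0} = {aabbb, aaabbb, aaaabbb, ...}

With x = a, y = a, z = abbb: Starting with aaabbb and pumping the second 'a', we get strings with 2+i a's followed by 3 b's for i = 0, 1, 2, ...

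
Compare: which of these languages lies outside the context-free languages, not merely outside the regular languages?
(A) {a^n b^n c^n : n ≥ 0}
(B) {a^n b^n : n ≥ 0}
(A) {a^n b^n c^n : n ≥ 0}

(A) {a^n b^n c^n : n ≥ 0} requires the CFL pumping lemma.

- {a^n b^n : n ≥ 0} is context-free (but not regular)
  • Can be shown non-regular with the regular pumping lemma
  • After pumping, the number of a's and b's become unequal

- {a^n b^n c^n : n ≥ 0} is NOT context-free
  • Requires the CFL pumping lemma to prove
  • Cannot maintain three equal counts simultaneously

The CFL pumping lemma is "stronger" in that it can prove non-membership
in the larger class of context-free languages.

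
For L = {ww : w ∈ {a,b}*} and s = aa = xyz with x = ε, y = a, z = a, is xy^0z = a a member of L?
No

xy⁰z = ε · ε · a = a.
a has odd length 1, so it cannot be written as ww and is not in L.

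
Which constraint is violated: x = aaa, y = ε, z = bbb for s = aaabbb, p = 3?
Violated: |y| > 0

The decomposition x = aaa, y = ε, z = bbb for s = aaabbb with p = 3
violates the constraint: |y| > 0

|y| = 0, but the pumping lemma requires |y| > 0 (y must be non-empty).

Pumping lemma constraints:
1. xyz = s (decomposition is valid)
2. |xy| ≤ p
3. |y| > 0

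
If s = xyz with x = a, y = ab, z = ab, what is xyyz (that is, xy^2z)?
aababab

Given x = 'a', y = 'ab', z = 'ab' and i = 2:

xy^2z = x + y·y·...·y (2 times) + z
       = 'a' + 'ab'^2 + 'ab'
       = 'a' + 'abab' + 'ab'
       = 'aababab'

The pumped string is 'aababab' with length 7.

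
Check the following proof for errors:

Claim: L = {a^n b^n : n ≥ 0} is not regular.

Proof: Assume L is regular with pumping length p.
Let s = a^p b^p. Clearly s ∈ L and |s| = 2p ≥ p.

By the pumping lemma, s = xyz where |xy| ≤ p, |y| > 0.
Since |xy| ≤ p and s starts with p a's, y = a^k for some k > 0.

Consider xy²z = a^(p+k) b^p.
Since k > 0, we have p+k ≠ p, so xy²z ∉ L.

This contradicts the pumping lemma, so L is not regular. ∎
The proof is correct.

This proof is valid because:
1. The string s = a^p b^p is correctly in L
2. The decomposition analysis is correct: y must consist only of a's
3. The contradiction is valid: pumping increases a's but not b's
4. The conclusion follows logically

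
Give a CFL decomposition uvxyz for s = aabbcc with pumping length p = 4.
u='a', v='a', x='bb', y='c', z='c'

For s = aabbcc with pumping length p = 4:

One valid decomposition:
- u = 'a'
- v = 'a'
- x = 'bb'
- y = 'c'
- z = 'c'

Verification:
- uvxyz = 'a' + 'a' + 'bb' + 'c' + 'c' = aabbcc ✓
- |vxy| = |'abbc'| = 4 ≤ 4 ✓
- |vy| = |'ac'| = 2 > 0 ✓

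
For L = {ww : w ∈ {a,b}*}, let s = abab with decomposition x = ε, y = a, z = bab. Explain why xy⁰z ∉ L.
xy⁰z = bab ∉ L

Pumping with i = 0 replaces y = a by y⁰ = ε:
- Original: s = xyz = abab; abab splits into halves ab · ab, which are equal, so it is in L (w = ab)
- Pumped: xy⁰z = ε · ε · bab = bab
- bab has odd length 3, so it cannot be written as ww and is not in L

The pumping lemma would require xy⁰z ∈ L, so this decomposition yields a contradiction.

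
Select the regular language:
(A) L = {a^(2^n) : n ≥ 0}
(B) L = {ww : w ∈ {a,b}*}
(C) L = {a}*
(C) {a}*

(C) L = {a}* is regular.

This can be recognized by a finite automaton (DFA/NFA).
Regular expressions like {a}* define regular languages.

The other choices are not regular:
- {ww : w ∈ {a,b}*}: After pumping, the two halves no longer match
- {a^(2^n) : n ≥ 0}: After pumping, length is no longer a power of 2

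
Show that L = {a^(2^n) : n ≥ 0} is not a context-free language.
Assume for contradiction that L is context-free, and let p ≥ 1 be the pumping length given by the pumping lemma for CFLs.
Choose s = a^(2^p). Then s ∈ L and |s| = 2^p ≥ p.
By the CFL pumping lemma, s = uvxyz for some u, v, x, y, z with |vxy| ≤ p, |vy| ≥ 1, and uv^i xy^i z ∈ L for every i ≥ 0.
All symbols are a's, so only lengths matter: let k = |vy|, with 1 ≤ k ≤ |vxy| ≤ p < 2^p.

Take i = 2: |uv²xy²z| = 2^p + k, and 2^p < 2^p + k < 2^p + 2^p = 2^(p+1).
So the length lies strictly between consecutive powers of two and is not a power of 2; uv²xy²z ∉ L.

This contradicts the CFL pumping lemma, which requires uv^i xy^i z ∈ L for all i ≥ 0.
Hence L = {a^(2^n) : n ≥ 0} is not context-free. ∎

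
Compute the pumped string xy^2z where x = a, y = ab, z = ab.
aababab

Given x = 'a', y = 'ab', z = 'ab' and i = 2:

xy^2z = x + y·y·...·y (2 times) + z
       = 'a' + 'ab'^2 + 'ab'
       = 'a' + 'abab' + 'ab'
       = 'aababab'

The pumped string is 'aababab' with length 7.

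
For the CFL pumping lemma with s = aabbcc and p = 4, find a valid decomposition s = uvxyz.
u='a', v='a', x='bb', y='c', z='c'

For s = aabbcc with pumping length p = 4:

One valid decomposition:
- u = 'a'
- v = 'a'
- x = 'bb'
- y = 'c'
- z = 'c'

Verification:
- uvxyz = 'a' + 'a' + 'bb' + 'c' + 'c' = aabbcc ✓
- |vxy| = |'abbc'| = 4 ≤ 4 ✓
- |vy| = |'ac'| = 2 > 0 ✓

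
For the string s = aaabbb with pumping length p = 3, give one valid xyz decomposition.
x = 'aa', y = 'a', z = 'bbb'

For s = aaabbb and p = 3, one valid decomposition is:
- x = 'aa' (length 2)
- y = 'a' (length 1)
- z = 'bbb' (length 3)

Verification:
- xyz = 'aa' + 'a' + 'bbb' = aaabbb ✓
- |xy| = 3 ≤ 3 ✓
- |y| = 1 > 0 ✓

All pumping lemma constraints are satisfied.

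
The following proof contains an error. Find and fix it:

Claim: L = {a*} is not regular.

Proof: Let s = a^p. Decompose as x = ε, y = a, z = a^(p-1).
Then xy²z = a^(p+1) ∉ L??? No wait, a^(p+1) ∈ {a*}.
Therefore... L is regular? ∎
Error: The proof attempts to show a*  is not regular, but a* IS regular!

Correction: a* is a regular language (recognized by a simple DFA with one accepting state and self-loop on 'a'). The pumping lemma can only prove non-regularity, not regularity. For regular languages, pumping always works.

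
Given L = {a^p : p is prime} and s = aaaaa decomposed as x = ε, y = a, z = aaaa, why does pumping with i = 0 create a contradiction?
xy⁰z = aaaa ∉ L

Pumping with i = 0 replaces y = a by y⁰ = ε:
- Original: s = xyz = aaaaa; aaaaa has length 5, which is prime, so it is in L
- Pumped: xy⁰z = ε · ε · aaaa = aaaa
- aaaa has length 4 = 2 × 2, which is not prime, so it is not in L

The pumping lemma would require xy⁰z ∈ L, so this decomposition yields a contradiction.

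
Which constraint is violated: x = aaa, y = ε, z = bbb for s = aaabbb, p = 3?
Violated: |y| > 0

The decomposition x = aaa, y = ε, z = bbb for s = aaabbb with p = 3
violates the constraint: |y| > 0

|y| = 0, but the pumping lemma requires |y| > 0 (y must be non-empty).

Pumping lemma constraints:
1. xyz = s (decomposition is valid)
2. |xy| ≤ p
3. |y| > 0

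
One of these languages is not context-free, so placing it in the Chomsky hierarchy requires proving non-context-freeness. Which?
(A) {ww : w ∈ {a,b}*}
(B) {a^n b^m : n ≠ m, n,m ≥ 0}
(A) {ww : w ∈ {a,b}*}

(A) {ww : w ∈ {a,b}*} requires the CFL pumping lemma.

- {a^n b^m : n ≠ m, n,m ≥ 0} is context-free (but not regular)
  • Can be shown non-regular with the regular pumping lemma
  • After pumping a's, we can make n = m

- {ww : w ∈ {a,b}*} is NOT context-free
  • Requires the CFL pumping lemma to prove
  • Even a PDA cannot compare two arbitrary halves symbol by symbol; CFL pumping on a^p b^p a^p b^p fails

The CFL pumping lemma is "stronger" in that it can prove non-membership
in the larger class of context-free languages.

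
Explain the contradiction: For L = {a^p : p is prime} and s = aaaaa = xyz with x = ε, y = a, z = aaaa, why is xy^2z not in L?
xy²z = aaaaaa ∉ L

Pumping with i = 2 replaces y = a by y² = aa:
- Original: s = xyz = aaaaa; aaaaa has length 5, which is prime, so it is in L
- Pumped: xy²z = ε · aa · aaaa = aaaaaa
- aaaaaa has length 6 = 2 × 3, which is not prime, so it is not in L

The pumping lemma would require xy²z ∈ L, so this decomposition yields a contradiction.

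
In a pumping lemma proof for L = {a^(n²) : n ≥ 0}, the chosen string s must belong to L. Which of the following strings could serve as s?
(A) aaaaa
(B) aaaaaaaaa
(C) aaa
(B) aaaaaaaaa

The pumping lemma is applied to a string s that lies in L, so first check membership of each option:
- (A) aaaaa has length 5, strictly between 2² = 4 and 3² = 9, so it is not in L ✗
- (B) aaaaaaaaa has length 9 = 3², a perfect square, so it is in L ✓
- (C) aaa has length 3, strictly between 1² = 1 and 2² = 4, so it is not in L ✗

Only (B) aaaaaaaaa is in L, so it is the only candidate that could play the role of s.
(In a complete proof one picks s in terms of the pumping length p so that |s| ≥ p is guaranteed; a fixed string like aaaaaaaaa illustrates the shape of such an s.)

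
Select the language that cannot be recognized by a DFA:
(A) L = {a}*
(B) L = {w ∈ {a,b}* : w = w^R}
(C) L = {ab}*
(B) {w ∈ {a,b}* : w = w^R}

(B) L = {w ∈ {a,b}* : w = w^R} is NOT regular.

The pumping lemma can be used to prove this:
After pumping, the string is no longer symmetric

The other languages are regular because they can be recognized by finite automata.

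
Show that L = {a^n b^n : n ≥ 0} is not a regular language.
Assume for contradiction that L is regular, and let p ≥ 1 be the pumping length given by the pumping lemma.
Choose s = a^p b^p. Then s ∈ L and |s| = 2p ≥ p.
By the pumping lemma, s = xyz for some x, y, z with |xy| ≤ p, |y| ≥ 1, and xy^i z ∈ L for every i ≥ 0.
Since |xy| ≤ p and the first p symbols of s are all a's, we must have y = a^k for some k with 1 ≤ k ≤ p.

Take i = 3: xy³z = a^(p + 2k) b^p.
This string has p + 2k a's but p b's, and p + 2k > p because k ≥ 1. So xy³z ∉ L.

This contradicts the pumping lemma, which requires xy^i z ∈ L for all i ≥ 0.
Hence L = {a^n b^n : n ≥ 0} is not regular. ∎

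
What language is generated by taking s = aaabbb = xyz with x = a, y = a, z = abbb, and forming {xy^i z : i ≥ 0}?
{xy^i z : i ≥ 0} = {a^(2+i) b^3 : i ≥ 0} = {aabbb, aaabbb, aaaabbb, ...}

With x = a, y = a, z = abbb: Starting with aaabbb and pumping the second 'a', we get strings with 2+i a's followed by 3 b's for i = 0, 1, 2, ...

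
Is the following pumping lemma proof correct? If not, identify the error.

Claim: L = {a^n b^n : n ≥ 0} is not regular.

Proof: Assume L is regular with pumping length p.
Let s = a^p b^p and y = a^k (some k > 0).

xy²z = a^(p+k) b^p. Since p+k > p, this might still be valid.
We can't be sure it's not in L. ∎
The proof is INCORRECT.

Error: The conclusion is wrong.
xy²z = a^(p+k) b^p is definitely NOT in L because the number of a's (p+k) ≠ number of b's (p).
The proof incorrectly doubts what is actually a valid contradiction.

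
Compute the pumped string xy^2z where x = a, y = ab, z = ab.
aababab

Given x = 'a', y = 'ab', z = 'ab' and i = 2:

xy^2z = x + y·y·...·y (2 times) + z
       = 'a' + 'ab'^2 + 'ab'
       = 'a' + 'abab' + 'ab'
       = 'aababab'

The pumped string is 'aababab' with length 7.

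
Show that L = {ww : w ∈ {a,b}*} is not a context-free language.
Assume for contradiction that L is context-free, and let p ≥ 1 be the pumping length given by the pumping lemma for CFLs.
Choose s = a^p b^p a^p b^p. Then s ∈ L (take w = a^p b^p) and |s| = 4p ≥ p.
By the CFL pumping lemma, s = uvxyz for some u, v, x, y, z with |vxy| ≤ p, |vy| ≥ 1, and uv^i xy^i z ∈ L for every i ≥ 0.

Write s as four blocks A₁ B₁ A₂ B₂ with A₁ = A₂ = a^p and B₁ = B₂ = b^p. Since |vxy| ≤ p, the window vxy lies inside at most two adjacent blocks. Take i = 0 and let t = uxz, so |t| = 4p − |vy| with 1 ≤ |vy| ≤ p. If |t| is odd, t ∉ L immediately, so assume |vy| is even (hence |vy| ≥ 2) and |t|/2 = 2p − |vy|/2, which satisfies p ≤ |t|/2 ≤ 2p − 1.

Case 1 (vxy inside A₁B₁): t = a^(p−j) b^(p−l) a^p b^p with j + l = |vy|. The second half of t has length < 2p, so it is a suffix of the trailing a^p b^p and ends in b; the first half is a^(p−j) b^(p−l) a^((j+l)/2), which ends in a because (j+l)/2 ≥ 1. The halves differ, so t ∉ L.

Case 2 (vxy inside B₁A₂, straddling the middle): t = a^p b^(p−j) a^(p−l) b^p with j + l = |vy|. If t = ww, then w is a prefix of t of length ≥ p, so w begins with a^p; and w is a suffix of t of length ≥ p, so w ends with b^p. That forces |w| ≥ 2p, contradicting |w| = |t|/2 ≤ 2p − 1. So t ∉ L.

Case 3 (vxy inside A₂B₂): t = a^p b^p a^(p−j) b^(p−l) with j + l = |vy|. The first half of t is a prefix of a^p b^p, so it begins with a; the second half is b^((j+l)/2) a^(p−j) b^(p−l), which begins with b. The halves differ, so t ∉ L.

In every case uv⁰xy⁰z = uxz ∉ L.

This contradicts the CFL pumping lemma, which requires uv^i xy^i z ∈ L for all i ≥ 0.
Hence L = {ww : w ∈ {a,b}*} is not context-free. ∎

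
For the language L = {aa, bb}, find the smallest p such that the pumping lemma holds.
p = 3

For a finite language L, the pumping lemma holds vacuously if p > max|s| for s ∈ L.

The longest string in L = {aa, bb} has length 2.
If p = 3, then no string s ∈ L has |s| ≥ p, so the condition is vacuously true.

The minimum pumping length is p = 3.

Why no smaller p works: for any p ≤ 2, the longest string s ∈ L has |s| = 2 ≥ p, so it would
have to be pumpable; but pumping up (i = 2, 3, ...) produces ever longer strings, which cannot all lie in the
finite language L. So the pumping property fails for every p ≤ 2.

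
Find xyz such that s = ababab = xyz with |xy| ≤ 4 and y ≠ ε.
x = '', y = 'a', z = 'babab'

For s = ababab and p = 4, one valid decomposition is:
- x = '' (length 0)
- y = 'a' (length 1)
- z = 'babab' (length 5)

Verification:
- xyz = '' + 'a' + 'babab' = ababab ✓
- |xy| = 1 ≤ 4 ✓
- |y| = 1 > 0 ✓

All pumping lemma constraints are satisfied.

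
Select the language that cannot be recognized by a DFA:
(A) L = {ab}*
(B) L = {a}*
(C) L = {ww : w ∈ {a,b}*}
(C) {ww : w ∈ {a,b}*}

(C) L = {ww : w ∈ {a,b}*} is NOT regular.

The pumping lemma can be used to prove this:
After pumping, the two halves no longer match

The other languages are regular because they can be recognized by finite automata.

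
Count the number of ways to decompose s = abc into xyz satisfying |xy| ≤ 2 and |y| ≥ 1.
3

For s = 'abc' with pumping length p = 2:

Constraints: |xy| ≤ 2, |y| > 0

Valid decompositions (|xy| ≤ p, |y| ≥ 1):
  • x='', y='a', z='bc'
  • x='a', y='b', z='c'
  • x='', y='ab', z='c'

Total count: 3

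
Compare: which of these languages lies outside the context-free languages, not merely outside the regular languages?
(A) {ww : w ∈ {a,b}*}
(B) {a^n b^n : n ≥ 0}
(A) {ww : w ∈ {a,b}*}

(A) {ww : w ∈ {a,b}*} requires the CFL pumping lemma.

- {a^n b^n : n ≥ 0} is context-free (but not regular)
  • Can be shown non-regular with the regular pumping lemma
  • After pumping, the number of a's and b's become unequal

- {ww : w ∈ {a,b}*} is NOT context-free
  • Requires the CFL pumping lemma to prove
  • Cannot verify equality of two arbitrary substrings

The CFL pumping lemma is "stronger" in that it can prove non-membership
in the larger class of context-free languages.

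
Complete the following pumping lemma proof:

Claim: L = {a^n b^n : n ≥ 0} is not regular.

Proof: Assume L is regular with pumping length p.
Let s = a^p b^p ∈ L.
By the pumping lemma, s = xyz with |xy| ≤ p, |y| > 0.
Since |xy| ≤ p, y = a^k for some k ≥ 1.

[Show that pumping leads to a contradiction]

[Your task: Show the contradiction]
Consider xy²z = a^(p+k) b^p.

Since k ≥ 1, we have p + k > p.
So xy²z has more a's than b's: (p+k) a's vs p b's.
This means xy²z ∉ L because a^n b^n requires equal counts.

This contradicts the pumping lemma which states xy²z ∈ L.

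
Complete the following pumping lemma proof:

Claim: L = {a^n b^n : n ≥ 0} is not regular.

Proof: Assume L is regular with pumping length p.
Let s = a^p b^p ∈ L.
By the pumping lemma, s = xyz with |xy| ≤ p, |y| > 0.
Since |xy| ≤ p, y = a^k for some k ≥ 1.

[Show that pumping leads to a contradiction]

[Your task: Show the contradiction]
Consider xy²z = a^(p+k) b^p.

Since k ≥ 1, we have p + k > p.
So xy²z has more a's than b's: (p+k) a's vs p b's.
This means xy²z ∉ L because a^n b^n requires equal counts.

This contradicts the pumping lemma which states xy²z ∈ L.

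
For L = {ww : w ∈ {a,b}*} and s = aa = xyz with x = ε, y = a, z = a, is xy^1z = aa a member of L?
Yes

xy¹z = ε · a · a = aa.
aa splits into halves a · a, which are equal, so it is in L (w = a).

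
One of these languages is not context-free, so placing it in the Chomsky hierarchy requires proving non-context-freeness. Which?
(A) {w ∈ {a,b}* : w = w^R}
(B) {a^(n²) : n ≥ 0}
(B) {a^(n²) : n ≥ 0}

(B) {a^(n²) : n ≥ 0} requires the CFL pumping lemma.

- {w ∈ {a,b}* : w = w^R} is context-free (but not regular)
  • Can be shown non-regular with the regular pumping lemma
  • After pumping, the string is no longer symmetric

- {a^(n²) : n ≥ 0} is NOT context-free
  • Requires the CFL pumping lemma to prove
  • Gaps between squares grow unboundedly

The CFL pumping lemma is "stronger" in that it can prove non-membership
in the larger class of context-free languages.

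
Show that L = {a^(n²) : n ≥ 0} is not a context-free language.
Assume for contradiction that L is context-free, and let p ≥ 1 be the pumping length given by the pumping lemma for CFLs.
Choose s = a^(p²). Then s ∈ L and |s| = p² ≥ p.
By the CFL pumping lemma, s = uvxyz for some u, v, x, y, z with |vxy| ≤ p, |vy| ≥ 1, and uv^i xy^i z ∈ L for every i ≥ 0.
All symbols are a's, so only lengths matter: let k = |vy|, with 1 ≤ k ≤ |vxy| ≤ p.

Take i = 2: |uv²xy²z| = p² + k, and p² < p² + k ≤ p² + p < (p + 1)².
So the length lies strictly between consecutive squares and is not a perfect square; uv²xy²z ∉ L.

This contradicts the CFL pumping lemma, which requires uv^i xy^i z ∈ L for all i ≥ 0.
Hence L = {a^(n²) : n ≥ 0} is not context-free. ∎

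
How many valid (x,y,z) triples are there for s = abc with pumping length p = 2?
3

For s = 'abc' with pumping length p = 2:

Constraints: |xy| ≤ 2, |y| > 0

Valid decompositions (|xy| ≤ p, |y| ≥ 1):
  • x='', y='a', z='bc'
  • x='a', y='b', z='c'
  • x='', y='ab', z='c'

Total count: 3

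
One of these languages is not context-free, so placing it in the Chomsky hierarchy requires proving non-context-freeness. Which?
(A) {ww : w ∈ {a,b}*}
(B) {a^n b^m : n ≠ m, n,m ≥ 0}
(A) {ww : w ∈ {a,b}*}

(A) {ww : w ∈ {a,b}*} requires the CFL pumping lemma.

- {a^n b^m : n ≠ m, n,m ≥ 0} is context-free (but not regular)
  • Can be shown non-regular with the regular pumping lemma
  • After pumping a's, we can make n = m

- {ww : w ∈ {a,b}*} is NOT context-free
  • Requires the CFL pumping lemma to prove
  • Cannot verify equality of two arbitrary substrings

The CFL pumping lemma is "stronger" in that it can prove non-membership
in the larger class of context-free languages.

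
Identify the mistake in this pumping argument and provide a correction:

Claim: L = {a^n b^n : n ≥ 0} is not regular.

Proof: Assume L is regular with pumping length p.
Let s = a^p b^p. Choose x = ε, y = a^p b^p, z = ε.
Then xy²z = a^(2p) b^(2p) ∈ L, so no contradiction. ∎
Error: The decomposition violates |xy| ≤ p. With y = a^p b^p, |xy| = |y| = 2p > p. (The proof also miscomputes xy²z, which would be a^p b^p a^p b^p rather than a^(2p) b^(2p), and it wrongly treats one harmless decomposition as settling the matter — the prover does not get to choose the decomposition.)

Correction: The pumping lemma requires |xy| ≤ p, and the argument must handle every decomposition satisfying |xy| ≤ p, |y| ≥ 1. Since s starts with p a's, any such y consists only of a's, say y = a^k with k ≥ 1. Then xy²z = a^(p+k) b^p has unequal numbers of a's and b's, so xy²z ∉ L — the required contradiction.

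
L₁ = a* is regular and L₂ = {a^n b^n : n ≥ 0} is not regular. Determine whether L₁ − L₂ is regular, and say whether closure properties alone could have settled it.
Yes — L₁ − L₂ is regular.

The only string of a* that lies in {a^n b^n} is ε, so L₁ − L₂ = a* − {ε} = a⁺ = aa*, which is regular.

Note that the bare facts "L₁ regular, L₂ non-regular" do not settle the question by themselves: the closure of regular languages under ∪, ∩, complement and difference applies only when BOTH operands are regular. With a non-regular operand the result can come out regular or non-regular depending on the specific languages, so one has to work out L₁ − L₂ for this particular pair, as above.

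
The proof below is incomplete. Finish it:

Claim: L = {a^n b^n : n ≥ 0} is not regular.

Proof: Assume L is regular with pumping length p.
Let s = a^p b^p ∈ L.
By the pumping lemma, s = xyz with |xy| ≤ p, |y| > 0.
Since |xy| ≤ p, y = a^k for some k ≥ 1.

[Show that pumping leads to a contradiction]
Consider xy²z = a^(p+k) b^p.

Since k ≥ 1, we have p + k > p.
So xy²z has more a's than b's: (p+k) a's vs p b's.
This means xy²z ∉ L because a^n b^n requires equal counts.

This contradicts the pumping lemma which states xy²z ∈ L.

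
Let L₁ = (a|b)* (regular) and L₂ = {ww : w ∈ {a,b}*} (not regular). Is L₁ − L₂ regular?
No — L₁ − L₂ is not regular.

L₁ − L₂ is the complement of {ww} within {a,b}*. If it were regular, its complement {ww} would be regular as well (regular languages are closed under complement) — contradiction. So L₁ − L₂ is not regular.

Note that the bare facts "L₁ regular, L₂ non-regular" do not settle the question by themselves: the closure of regular languages under ∪, ∩, complement and difference applies only when BOTH operands are regular. With a non-regular operand the result can come out regular or non-regular depending on the specific languages, so one has to work out L₁ − L₂ for this particular pair, as above.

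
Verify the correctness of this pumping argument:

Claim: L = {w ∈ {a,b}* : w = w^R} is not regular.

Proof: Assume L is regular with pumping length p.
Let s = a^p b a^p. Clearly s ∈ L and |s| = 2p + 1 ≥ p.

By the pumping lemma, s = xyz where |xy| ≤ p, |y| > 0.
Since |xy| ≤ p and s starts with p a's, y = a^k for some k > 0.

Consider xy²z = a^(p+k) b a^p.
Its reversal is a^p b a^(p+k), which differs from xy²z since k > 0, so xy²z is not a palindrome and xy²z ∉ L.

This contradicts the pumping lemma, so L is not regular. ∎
The proof is correct.

This proof is valid because:
1. s = a^p b a^p is in L and is chosen in terms of p, so |s| ≥ p holds for every p
2. The decomposition analysis is correct: |xy| ≤ p forces y to lie inside the leading a's
3. The contradiction is valid: a^(p+k) b a^p has more a's before the b than after it, so it is not a palindrome
4. The conclusion follows logically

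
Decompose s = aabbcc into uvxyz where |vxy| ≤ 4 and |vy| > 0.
u='a', v='a', x='bb', y='c', z='c'

For s = aabbcc with pumping length p = 4:

One valid decomposition:
- u = 'a'
- v = 'a'
- x = 'bb'
- y = 'c'
- z = 'c'

Verification:
- uvxyz = 'a' + 'a' + 'bb' + 'c' + 'c' = aabbcc ✓
- |vxy| = |'abbc'| = 4 ≤ 4 ✓
- |vy| = |'ac'| = 2 > 0 ✓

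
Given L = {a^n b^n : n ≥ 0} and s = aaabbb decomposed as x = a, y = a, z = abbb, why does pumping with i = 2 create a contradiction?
xy²z = aaaabbb ∉ L

Pumping with i = 2 replaces y = a by y² = aa:
- Original: s = xyz = aaabbb; aaabbb = a^3 b^3 has equal counts (3 = 3), so it is in L
- Pumped: xy²z = a · aa · abbb = aaaabbb
- aaaabbb has 4 a's and 3 b's; 4 ≠ 3, so it is not in L

The pumping lemma would require xy²z ∈ L, so this decomposition yields a contradiction.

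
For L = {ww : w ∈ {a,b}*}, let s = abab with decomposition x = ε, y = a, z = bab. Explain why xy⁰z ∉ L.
xy⁰z = bab ∉ L

Pumping with i = 0 replaces y = a by y⁰ = ε:
- Original: s = xyz = abab; abab splits into halves ab · ab, which are equal, so it is in L (w = ab)
- Pumped: xy⁰z = ε · ε · bab = bab
- bab has odd length 3, so it cannot be written as ww and is not in L

The pumping lemma would require xy⁰z ∈ L, so this decomposition yields a contradiction.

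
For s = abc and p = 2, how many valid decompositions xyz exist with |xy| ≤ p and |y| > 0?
3

For s = 'abc' with pumping length p = 2:

Constraints: |xy| ≤ 2, |y| > 0

Valid decompositions (|xy| ≤ p, |y| ≥ 1):
  • x='', y='a', z='bc'
  • x='a', y='b', z='c'
  • x='', y='ab', z='c'

Total count: 3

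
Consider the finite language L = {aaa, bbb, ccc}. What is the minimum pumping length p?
p = 4

For a finite language L, the pumping lemma holds vacuously if p > max|s| for s ∈ L.

The longest string in L = {aaa, bbb, ccc} has length 3.
If p = 4, then no string s ∈ L has |s| ≥ p, so the condition is vacuously true.

The minimum pumping length is p = 4.

Why no smaller p works: for any p ≤ 3, the longest string s ∈ L has |s| = 3 ≥ p, so it would
have to be pumpable; but pumping up (i = 2, 3, ...) produces ever longer strings, which cannot all lie in the
finite language L. So the pumping property fails for every p ≤ 3.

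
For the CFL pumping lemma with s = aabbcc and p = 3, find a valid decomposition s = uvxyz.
u='aa', v='b', x='b', y='c', z='c'

For s = aabbcc with pumping length p = 3:

One valid decomposition:
- u = 'aa'
- v = 'b'
- x = 'b'
- y = 'c'
- z = 'c'

Verification:
- uvxyz = 'aa' + 'b' + 'b' + 'c' + 'c' = aabbcc ✓
- |vxy| = |'bbc'| = 3 ≤ 3 ✓
- |vy| = |'bc'| = 2 > 0 ✓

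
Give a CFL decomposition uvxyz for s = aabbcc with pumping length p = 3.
u='aa', v='b', x='b', y='c', z='c'

For s = aabbcc with pumping length p = 3:

One valid decomposition:
- u = 'aa'
- v = 'b'
- x = 'b'
- y = 'c'
- z = 'c'

Verification:
- uvxyz = 'aa' + 'b' + 'b' + 'c' + 'c' = aabbcc ✓
- |vxy| = |'bbc'| = 3 ≤ 3 ✓
- |vy| = |'bc'| = 2 > 0 ✓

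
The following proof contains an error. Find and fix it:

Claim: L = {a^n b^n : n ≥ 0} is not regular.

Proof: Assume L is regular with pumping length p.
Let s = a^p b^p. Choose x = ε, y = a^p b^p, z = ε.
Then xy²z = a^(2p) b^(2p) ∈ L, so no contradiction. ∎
Error: The decomposition violates |xy| ≤ p. With y = a^p b^p, |xy| = |y| = 2p > p. (The proof also miscomputes xy²z, which would be a^p b^p a^p b^p rather than a^(2p) b^(2p), and it wrongly treats one harmless decomposition as settling the matter — the prover does not get to choose the decomposition.)

Correction: The pumping lemma requires |xy| ≤ p, and the argument must handle every decomposition satisfying |xy| ≤ p, |y| ≥ 1. Since s starts with p a's, any such y consists only of a's, say y = a^k with k ≥ 1. Then xy²z = a^(p+k) b^p has unequal numbers of a's and b's, so xy²z ∉ L — the required contradiction.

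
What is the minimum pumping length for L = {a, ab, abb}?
p = 4

For a finite language L, the pumping lemma holds vacuously if p > max|s| for s ∈ L.

The longest string in L = {a, ab, abb} has length 3.
If p = 4, then no string s ∈ L has |s| ≥ p, so the condition is vacuously true.

The minimum pumping length is p = 4.

Why no smaller p works: for any p ≤ 3, the longest string s ∈ L has |s| = 3 ≥ p, so it would
have to be pumpable; but pumping up (i = 2, 3, ...) produces ever longer strings, which cannot all lie in the
finite language L. So the pumping property fails for every p ≤ 3.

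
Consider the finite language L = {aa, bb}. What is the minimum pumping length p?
p = 3

For a finite language L, the pumping lemma holds vacuously if p > max|s| for s ∈ L.

The longest string in L = {aa, bb} has length 2.
If p = 3, then no string s ∈ L has |s| ≥ p, so the condition is vacuously true.

The minimum pumping length is p = 3.

Why no smaller p works: for any p ≤ 2, the longest string s ∈ L has |s| = 2 ≥ p, so it would
have to be pumpable; but pumping up (i = 2, 3, ...) produces ever longer strings, which cannot all lie in the
finite language L. So the pumping property fails for every p ≤ 2.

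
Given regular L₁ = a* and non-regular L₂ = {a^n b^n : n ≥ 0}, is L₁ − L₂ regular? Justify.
Yes — L₁ − L₂ is regular.

The only string of a* that lies in {a^n b^n} is ε, so L₁ − L₂ = a* − {ε} = a⁺ = aa*, which is regular.

Note that the bare facts "L₁ regular, L₂ non-regular" do not settle the question by themselves: the closure of regular languages under ∪, ∩, complement and difference applies only when BOTH operands are regular. With a non-regular operand the result can come out regular or non-regular depending on the specific languages, so one has to work out L₁ − L₂ for this particular pair, as above.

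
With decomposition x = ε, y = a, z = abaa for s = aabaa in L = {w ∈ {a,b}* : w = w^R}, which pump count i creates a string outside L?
i = 2

xy²z = ε · aa · abaa = aaabaa; aaabaa reversed is aabaaa ≠ aaabaa, so it is not a palindrome and is not in L.
(Other choices also work, e.g. i = 0, 3; only i = 1 is guaranteed to stay in L since xy¹z = s.)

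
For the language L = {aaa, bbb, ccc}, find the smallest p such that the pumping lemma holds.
p = 4

For a finite language L, the pumping lemma holds vacuously if p > max|s| for s ∈ L.

The longest string in L = {aaa, bbb, ccc} has length 3.
If p = 4, then no string s ∈ L has |s| ≥ p, so the condition is vacuously true.

The minimum pumping length is p = 4.

Why no smaller p works: for any p ≤ 3, the longest string s ∈ L has |s| = 3 ≥ p, so it would
have to be pumpable; but pumping up (i = 2, 3, ...) produces ever longer strings, which cannot all lie in the
finite language L. So the pumping property fails for every p ≤ 3.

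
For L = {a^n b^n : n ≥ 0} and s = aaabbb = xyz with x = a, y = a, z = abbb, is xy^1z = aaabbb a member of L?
Yes

xy¹z = a · a · abbb = aaabbb.
aaabbb = a^3 b^3 has equal counts (3 = 3), so it is in L.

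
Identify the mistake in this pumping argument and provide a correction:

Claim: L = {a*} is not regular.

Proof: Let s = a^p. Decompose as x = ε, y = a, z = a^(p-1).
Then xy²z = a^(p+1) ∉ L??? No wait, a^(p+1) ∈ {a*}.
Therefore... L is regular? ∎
Error: The proof attempts to show a*  is not regular, but a* IS regular!

Correction: a* is a regular language (recognized by a simple DFA with one accepting state and self-loop on 'a'). The pumping lemma can only prove non-regularity, not regularity. For regular languages, pumping always works.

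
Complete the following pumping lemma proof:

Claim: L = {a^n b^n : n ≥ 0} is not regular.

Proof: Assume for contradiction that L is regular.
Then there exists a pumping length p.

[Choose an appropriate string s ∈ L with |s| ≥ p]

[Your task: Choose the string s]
s = a^p b^p

This string is in L (has equal a's and b's) and has length 2p ≥ p.
Any decomposition xyz with |xy| ≤ p means y consists only of a's,
so pumping will unbalance the counts.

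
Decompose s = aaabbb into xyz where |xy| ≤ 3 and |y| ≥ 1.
x = '', y = 'aa', z = 'abbb'

For s = aaabbb and p = 3, one valid decomposition is:
- x = '' (length 0)
- y = 'aa' (length 2)
- z = 'abbb' (length 4)

Verification:
- xyz = '' + 'aa' + 'abbb' = aaabbb ✓
- |xy| = 2 ≤ 3 ✓
- |y| = 2 > 0 ✓

All pumping lemma constraints are satisfied.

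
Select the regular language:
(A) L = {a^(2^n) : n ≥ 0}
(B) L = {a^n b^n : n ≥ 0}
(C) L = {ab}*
(C) {ab}*

(C) L = {ab}* is regular.

This can be recognized by a finite automaton (DFA/NFA).
Regular expressions like {ab}* define regular languages.

The other choices are not regular:
- {a^n b^n : n ≥ 0}: After pumping, the number of a's and b's become unequal
- {a^(2^n) : n ≥ 0}: After pumping, length is no longer a power of 2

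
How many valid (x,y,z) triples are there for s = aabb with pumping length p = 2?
3

For s = 'aabb' with pumping length p = 2:

Constraints: |xy| ≤ 2, |y| > 0

Valid decompositions (|xy| ≤ p, |y| ≥ 1):
  • x='', y='a', z='abb'
  • x='a', y='a', z='bb'
  • x='', y='aa', z='bb'

Total count: 3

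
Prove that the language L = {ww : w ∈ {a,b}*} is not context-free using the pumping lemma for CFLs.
Assume for contradiction that L is context-free, and let p ≥ 1 be the pumping length given by the pumping lemma for CFLs.
Choose s = a^p b^p a^p b^p. Then s ∈ L (take w = a^p b^p) and |s| = 4p ≥ p.
By the CFL pumping lemma, s = uvxyz for some u, v, x, y, z with |vxy| ≤ p, |vy| ≥ 1, and uv^i xy^i z ∈ L for every i ≥ 0.

Write s as four blocks A₁ B₁ A₂ B₂ with A₁ = A₂ = a^p and B₁ = B₂ = b^p. Since |vxy| ≤ p, the window vxy lies inside at most two adjacent blocks. Take i = 0 and let t = uxz, so |t| = 4p − |vy| with 1 ≤ |vy| ≤ p. If |t| is odd, t ∉ L immediately, so assume |vy| is even (hence |vy| ≥ 2) and |t|/2 = 2p − |vy|/2, which satisfies p ≤ |t|/2 ≤ 2p − 1.

Case 1 (vxy inside A₁B₁): t = a^(p−j) b^(p−l) a^p b^p with j + l = |vy|. The second half of t has length < 2p, so it is a suffix of the trailing a^p b^p and ends in b; the first half is a^(p−j) b^(p−l) a^((j+l)/2), which ends in a because (j+l)/2 ≥ 1. The halves differ, so t ∉ L.

Case 2 (vxy inside B₁A₂, straddling the middle): t = a^p b^(p−j) a^(p−l) b^p with j + l = |vy|. If t = ww, then w is a prefix of t of length ≥ p, so w begins with a^p; and w is a suffix of t of length ≥ p, so w ends with b^p. That forces |w| ≥ 2p, contradicting |w| = |t|/2 ≤ 2p − 1. So t ∉ L.

Case 3 (vxy inside A₂B₂): t = a^p b^p a^(p−j) b^(p−l) with j + l = |vy|. The first half of t is a prefix of a^p b^p, so it begins with a; the second half is b^((j+l)/2) a^(p−j) b^(p−l), which begins with b. The halves differ, so t ∉ L.

In every case uv⁰xy⁰z = uxz ∉ L.

This contradicts the CFL pumping lemma, which requires uv^i xy^i z ∈ L for all i ≥ 0.
Hence L = {ww : w ∈ {a,b}*} is not context-free. ∎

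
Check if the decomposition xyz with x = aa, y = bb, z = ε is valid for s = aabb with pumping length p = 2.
Violated: |xy| ≤ p

The decomposition x = aa, y = bb, z = ε for s = aabb with p = 2
violates the constraint: |xy| ≤ p

|xy| = |aabb| = 4 > 2 = p. The decomposition puts too many characters in xy.

Pumping lemma constraints:
1. xyz = s (decomposition is valid)
2. |xy| ≤ p
3. |y| > 0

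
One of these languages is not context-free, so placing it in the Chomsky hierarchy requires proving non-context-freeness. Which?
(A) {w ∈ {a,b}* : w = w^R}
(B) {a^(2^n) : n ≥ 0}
(B) {a^(2^n) : n ≥ 0}

(B) {a^(2^n) : n ≥ 0} requires the CFL pumping lemma.

- {w ∈ {a,b}* : w = w^R} is context-free (but not regular)
  • Can be shown non-regular with the regular pumping lemma
  • After pumping, the string is no longer symmetric

- {a^(2^n) : n ≥ 0} is NOT context-free
  • Requires the CFL pumping lemma to prove
  • Gaps between powers of 2 grow exponentially

The CFL pumping lemma is "stronger" in that it can prove non-membership
in the larger class of context-free languages.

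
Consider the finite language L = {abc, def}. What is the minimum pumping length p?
p = 4

For a finite language L, the pumping lemma holds vacuously if p > max|s| for s ∈ L.

The longest string in L = {abc, def} has length 3.
If p = 4, then no string s ∈ L has |s| ≥ p, so the condition is vacuously true.

The minimum pumping length is p = 4.

Why no smaller p works: for any p ≤ 3, the longest string s ∈ L has |s| = 3 ≥ p, so it would
have to be pumpable; but pumping up (i = 2, 3, ...) produces ever longer strings, which cannot all lie in the
finite language L. So the pumping property fails for every p ≤ 3.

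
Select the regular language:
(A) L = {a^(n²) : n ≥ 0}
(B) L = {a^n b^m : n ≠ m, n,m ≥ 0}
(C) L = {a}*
(C) {a}*

(C) L = {a}* is regular.

This can be recognized by a finite automaton (DFA/NFA).
Regular expressions like {a}* define regular languages.

The other choices are not regular:
- {a^n b^m : n ≠ m, n,m ≥ 0}: After pumping a's, we can make n = m
- {a^(n²) : n ≥ 0}: After pumping, length is no longer a perfect square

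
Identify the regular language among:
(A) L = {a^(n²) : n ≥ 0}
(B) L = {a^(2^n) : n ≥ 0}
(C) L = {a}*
(C) {a}*

(C) L = {a}* is regular.

This can be recognized by a finite automaton (DFA/NFA).
Regular expressions like {a}* define regular languages.

The other choices are not regular:
- {a^(n²) : n ≥ 0}: After pumping, length is no longer a perfect square
- {a^(2^n) : n ≥ 0}: After pumping, length is no longer a power of 2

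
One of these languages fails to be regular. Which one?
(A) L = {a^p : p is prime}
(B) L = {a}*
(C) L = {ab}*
(A) {a^p : p is prime}

(A) L = {a^p : p is prime} is NOT regular.

The pumping lemma can be used to prove this:
After pumping, the length becomes composite

The other languages are regular because they can be recognized by finite automata.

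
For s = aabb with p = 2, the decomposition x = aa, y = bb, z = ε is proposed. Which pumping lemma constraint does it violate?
Violated: |xy| ≤ p

The decomposition x = aa, y = bb, z = ε for s = aabb with p = 2
violates the constraint: |xy| ≤ p

|xy| = |aabb| = 4 > 2 = p. The decomposition puts too many characters in xy.

Pumping lemma constraints:
1. xyz = s (decomposition is valid)
2. |xy| ≤ p
3. |y| > 0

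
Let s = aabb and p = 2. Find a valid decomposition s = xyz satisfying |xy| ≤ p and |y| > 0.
x = 'a', y = 'a', z = 'bb'

For s = aabb and p = 2, one valid decomposition is:
- x = 'a' (length 1)
- y = 'a' (length 1)
- z = 'bb' (length 2)

Verification:
- xyz = 'a' + 'a' + 'bb' = aabb ✓
- |xy| = 2 ≤ 2 ✓
- |y| = 1 > 0 ✓

All pumping lemma constraints are satisfied.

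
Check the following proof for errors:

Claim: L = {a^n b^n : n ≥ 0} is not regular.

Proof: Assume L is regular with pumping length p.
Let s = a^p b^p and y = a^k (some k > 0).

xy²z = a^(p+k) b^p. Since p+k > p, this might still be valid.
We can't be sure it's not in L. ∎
The proof is INCORRECT.

Error: The conclusion is wrong.
xy²z = a^(p+k) b^p is definitely NOT in L because the number of a's (p+k) ≠ number of b's (p).
The proof incorrectly doubts what is actually a valid contradiction.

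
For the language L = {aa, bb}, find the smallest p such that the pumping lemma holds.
p = 3

For a finite language L, the pumping lemma holds vacuously if p > max|s| for s ∈ L.

The longest string in L = {aa, bb} has length 2.
If p = 3, then no string s ∈ L has |s| ≥ p, so the condition is vacuously true.

The minimum pumping length is p = 3.

Why no smaller p works: for any p ≤ 2, the longest string s ∈ L has |s| = 2 ≥ p, so it would
have to be pumpable; but pumping up (i = 2, 3, ...) produces ever longer strings, which cannot all lie in the
finite language L. So the pumping property fails for every p ≤ 2.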